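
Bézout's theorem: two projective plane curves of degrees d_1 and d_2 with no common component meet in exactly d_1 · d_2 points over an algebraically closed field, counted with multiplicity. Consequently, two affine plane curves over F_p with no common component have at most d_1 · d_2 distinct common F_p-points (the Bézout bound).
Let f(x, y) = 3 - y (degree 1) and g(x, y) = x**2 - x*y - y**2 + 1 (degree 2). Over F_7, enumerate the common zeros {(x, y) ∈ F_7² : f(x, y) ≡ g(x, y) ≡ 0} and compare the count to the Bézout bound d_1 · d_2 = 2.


Common zeros: ∅; count = 0; Bézout bound = 2.

deg(f) = 1, deg(g) = 2, so Bézout bound = 2.
Scan x ∈ F_7. For each x, list the y ∈ F_7 with f(x, y) ≡ 0 and those with g(x, y) ≡ 0 (mod 7); the common zeros in that column are the intersection.
  x = 0: f ≡ 0 at y ∈ {3}; g ≡ 0 at y ∈ {1, 6}; common: ∅.
  x = 1: f ≡ 0 at y ∈ {3}; g ≡ 0 at y ∈ {1, 5}; common: ∅.
  x = 2: f ≡ 0 at y ∈ {3}; g ≡ 0 at y ∈ ∅; common: ∅.
  x = 3: f ≡ 0 at y ∈ {3}; g ≡ 0 at y ∈ {2}; common: ∅.
  x = 4: f ≡ 0 at y ∈ {3}; g ≡ 0 at y ∈ {5}; common: ∅.
  x = 5: f ≡ 0 at y ∈ {3}; g ≡ 0 at y ∈ ∅; common: ∅.
  x = 6: f ≡ 0 at y ∈ {3}; g ≡ 0 at y ∈ {2, 6}; common: ∅.
Collecting: common zeros = ∅, so the count is 0.
Comparison with the Bézout bound: 0 ≤ 2 = deg(f)·deg(g), as expected for curves with no common component (the affine F_7-count falls short of the bound because intersections may lie at infinity, over extension fields, or carry multiplicity).


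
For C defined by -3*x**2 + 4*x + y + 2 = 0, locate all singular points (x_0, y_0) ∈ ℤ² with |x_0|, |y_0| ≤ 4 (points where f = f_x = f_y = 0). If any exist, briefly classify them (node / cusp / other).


No singular points in the scanned grid; C is smooth there.

Compute partial derivatives:
  f_x = 4 - 6*x.
  f_y = 1.
f_y = 1 is a nonzero constant, so f_y never vanishes: no point (x, y) can satisfy f = f_x = f_y = 0. In particular no (x, y) ∈ {−4, ..., 4}² is singular; the curve is smooth.


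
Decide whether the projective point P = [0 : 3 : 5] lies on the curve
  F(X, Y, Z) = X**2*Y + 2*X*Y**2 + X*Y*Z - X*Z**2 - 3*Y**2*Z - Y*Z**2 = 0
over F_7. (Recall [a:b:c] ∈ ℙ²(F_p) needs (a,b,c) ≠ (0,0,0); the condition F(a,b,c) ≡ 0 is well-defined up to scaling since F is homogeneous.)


F(0,3,5) ≡ 0 (mod 7); P is on the curve.

Evaluate F(0, 3, 5) term-by-term (mod 7).
  X**2*Y ↦ 1·0·3·1 = 0
  2*X*Y**2 ↦ 2·0·9·1 = 0
  X*Y*Z ↦ 1·0·3·5 = 0
  -X*Z**2 ↦ -1·0·1·25 = 0
  -3*Y**2*Z ↦ -3·1·9·5 = -135
  -Y*Z**2 ↦ -1·1·3·25 = -75
Sum: F(0, 3, 5) = (0) + (0) + (0) + (0) + (-135) + (-75) = -210.
Reducing mod 7: -210 ≡ 0 (mod 7).
Since F(a, b, c) ≡ 0 (mod 7), P lies on the curve.


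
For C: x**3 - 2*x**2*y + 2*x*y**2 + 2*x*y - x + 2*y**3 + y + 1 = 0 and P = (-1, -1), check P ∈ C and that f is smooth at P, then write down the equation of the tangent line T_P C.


Tangent line at P: -2*x + 7*y + 5 = 0.

Step 1: f(-1, -1) = 0, so P lies on C.
Step 2: partial derivatives
  f_x(x, y) = 3*x**2 - 4*x*y + 2*y**2 + 2*y - 1, f_y(x, y) = -2*x**2 + 4*x*y + 2*x + 6*y**2 + 1.
  f_x(P) = -2, f_y(P) = 7 (gradient nonzero, so P is smooth).
Step 3: tangent line at P: -2·(x − -1) + 7·(y − -1) = 0.
Expanding: -2*x + 7*y + 5 = 0.


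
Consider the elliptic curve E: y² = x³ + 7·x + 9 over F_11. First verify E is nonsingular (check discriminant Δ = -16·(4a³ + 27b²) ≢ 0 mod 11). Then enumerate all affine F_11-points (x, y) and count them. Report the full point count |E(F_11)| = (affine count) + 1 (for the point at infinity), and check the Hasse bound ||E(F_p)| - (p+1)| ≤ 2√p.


Affine points = {(0, 3), (0, 8), (2, 3), (2, 8), (5, 2), (5, 9), (6, 5), (6, 6), (7, 4), (7, 7), (8, 4), (8, 7), (9, 3), (9, 8), (10, 1), (10, 10)}; affine count = 16; |E(F_11)| = 17.

Discriminant check: Δ ∝ 4a³ + 27b² = 4·7³ + 27·9² = 4·343 + 27·81 ≡ 6 (mod 11). Nonzero ⇒ E is nonsingular.
For each x ∈ F_11, compute rhs = x³ + 7·x + 9 mod 11, then count y ∈ F_11 with y² ≡ rhs.
  x = 0: rhs = 9, matching y values: 3, 8 (2 points).
  x = 1: rhs = 6, matching y values: none (0 points).
  x = 2: rhs = 9, matching y values: 3, 8 (2 points).
  x = 3: rhs = 2, matching y values: none (0 points).
  x = 4: rhs = 2, matching y values: none (0 points).
  x = 5: rhs = 4, matching y values: 2, 9 (2 points).
  x = 6: rhs = 3, matching y values: 5, 6 (2 points).
  x = 7: rhs = 5, matching y values: 4, 7 (2 points).
  x = 8: rhs = 5, matching y values: 4, 7 (2 points).
  x = 9: rhs = 9, matching y values: 3, 8 (2 points).
  x = 10: rhs = 1, matching y values: 1, 10 (2 points).
Total affine count: 16.
Full point count |E(F_11)| = 16 + 1 = 17.
Hasse bound: |17 − (11+1)| = |5| = 5 ≤ 2√11 ≈ 6.6332 ✓.


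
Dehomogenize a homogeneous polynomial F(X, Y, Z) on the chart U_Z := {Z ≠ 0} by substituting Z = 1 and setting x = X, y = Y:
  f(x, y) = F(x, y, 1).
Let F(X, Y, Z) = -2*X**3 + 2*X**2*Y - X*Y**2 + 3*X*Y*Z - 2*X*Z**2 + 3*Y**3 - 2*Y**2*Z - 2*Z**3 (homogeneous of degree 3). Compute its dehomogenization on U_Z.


f(x, y) = -2*x**3 + 2*x**2*y - x*y**2 + 3*x*y - 2*x + 3*y**3 - 2*y**2 - 2

On U_Z we set Z = 1. Each monomial c·X^i·Y^j·Z^k in F becomes c·x^i·y^j·1^k = c·x^i·y^j.
Substituting Z = 1: F(X, Y, 1) = -2*x**3 + 2*x**2*y - x*y**2 + 3*x*y - 2*x + 3*y**3 - 2*y**2 - 2.
Note: deg(f) ≤ deg(F) = 3; strict inequality happens when F is divisible by Z (lost terms).


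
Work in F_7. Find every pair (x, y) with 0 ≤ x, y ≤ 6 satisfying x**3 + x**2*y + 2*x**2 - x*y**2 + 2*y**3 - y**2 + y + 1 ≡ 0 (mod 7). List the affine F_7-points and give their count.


Affine F_7-points: {(0, 3), (0, 5), (2, 1), (2, 5), (2, 6), (5, 5)}; count = 6.

For each of the 49 pairs (x, y) ∈ F_7², evaluate f(x, y) mod 7. Record the zeros.
  x = 0: [0↦1, 1↦3, 2↦1, 3↦0, 4↦5, 5↦0, 6↦4]  zeros at y ∈ {3, 5}
  x = 1: [0↦4, 1↦6, 2↦2, 3↦4, 4↦3, 5↦4, 6↦5]  zeros at y ∈ ∅
  x = 2: [0↦3, 1↦0, 2↦3, 3↦3, 4↦5, 5↦0, 6↦0]  zeros at y ∈ {1, 5, 6}
  x = 3: [0↦4, 1↦5, 2↦3, 3↦3, 4↦3, 5↦1, 6↦2]  zeros at y ∈ ∅
  x = 4: [0↦6, 1↦6, 2↦1, 3↦3, 4↦3, 5↦6, 6↦3]  zeros at y ∈ ∅
  x = 5: [0↦1, 1↦2, 2↦3, 3↦2, 4↦4, 5↦0, 6↦2]  zeros at y ∈ {5}
  x = 6: [0↦2, 1↦6, 2↦1, 3↦6, 4↦5, 5↦3, 6↦5]  zeros at y ∈ ∅
Collecting zeros: affine points = {(0, 3), (0, 5), (2, 1), (2, 5), (2, 6), (5, 5)}.
Total count |C(F_7)_aff| = 6.


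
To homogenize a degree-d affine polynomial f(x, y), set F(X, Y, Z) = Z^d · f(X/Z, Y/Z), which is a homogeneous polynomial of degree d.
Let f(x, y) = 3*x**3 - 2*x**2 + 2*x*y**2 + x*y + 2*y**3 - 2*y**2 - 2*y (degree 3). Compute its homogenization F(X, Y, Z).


F(X, Y, Z) = 3*X**3 - 2*X**2*Z + 2*X*Y**2 + X*Y*Z + 2*Y**3 - 2*Y**2*Z - 2*Y*Z**2

deg(f) = 3.
Substitute x = X/Z, y = Y/Z into f, then multiply by Z^3.
  monomial 3·x^3·y^0 ↦ 3·X^3·Y^0·Z^0.
  monomial -2·x^2·y^0 ↦ -2·X^2·Y^0·Z^1.
  monomial 2·x^1·y^2 ↦ 2·X^1·Y^2·Z^0.
  monomial 1·x^1·y^1 ↦ 1·X^1·Y^1·Z^1.
  monomial 2·x^0·y^3 ↦ 2·X^0·Y^3·Z^0.
  monomial -2·x^0·y^2 ↦ -2·X^0·Y^2·Z^1.
  monomial -2·x^0·y^1 ↦ -2·X^0·Y^1·Z^2.
Collecting: F(X, Y, Z) = 3*X**3 - 2*X**2*Z + 2*X*Y**2 + X*Y*Z + 2*Y**3 - 2*Y**2*Z - 2*Y*Z**2.


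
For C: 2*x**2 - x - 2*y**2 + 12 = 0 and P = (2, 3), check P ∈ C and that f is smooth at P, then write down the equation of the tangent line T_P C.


Tangent line at P: 7*x - 12*y + 22 = 0.

Step 1: f(2, 3) = 0, so P lies on C.
Step 2: partial derivatives
  f_x(x, y) = 4*x - 1, f_y(x, y) = -4*y.
  f_x(P) = 7, f_y(P) = -12 (gradient nonzero, so P is smooth).
Step 3: tangent line at P: 7·(x − 2) + -12·(y − 3) = 0.
Expanding: 7*x - 12*y + 22 = 0.


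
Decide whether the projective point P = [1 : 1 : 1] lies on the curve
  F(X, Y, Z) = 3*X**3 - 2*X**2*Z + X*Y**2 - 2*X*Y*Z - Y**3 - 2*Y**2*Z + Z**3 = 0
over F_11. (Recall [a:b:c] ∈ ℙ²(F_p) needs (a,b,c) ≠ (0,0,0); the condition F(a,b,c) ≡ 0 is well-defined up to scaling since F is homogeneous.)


F(1,1,1) ≡ 9 (mod 11); P is NOT on the curve.

Evaluate F(1, 1, 1) term-by-term (mod 11).
  3*X**3 ↦ 3·1·1·1 = 3
  -2*X**2*Z ↦ -2·1·1·1 = -2
  X*Y**2 ↦ 1·1·1·1 = 1
  -2*X*Y*Z ↦ -2·1·1·1 = -2
  -Y**3 ↦ -1·1·1·1 = -1
  -2*Y**2*Z ↦ -2·1·1·1 = -2
  Z**3 ↦ 1·1·1·1 = 1
Sum: F(1, 1, 1) = (3) + (-2) + (1) + (-2) + (-1) + (-2) + (1) = -2.
Reducing mod 11: -2 ≡ 9 (mod 11).
Since F(a, b, c) ≡ 9 ≠ 0 (mod 11), P does NOT lie on the curve.


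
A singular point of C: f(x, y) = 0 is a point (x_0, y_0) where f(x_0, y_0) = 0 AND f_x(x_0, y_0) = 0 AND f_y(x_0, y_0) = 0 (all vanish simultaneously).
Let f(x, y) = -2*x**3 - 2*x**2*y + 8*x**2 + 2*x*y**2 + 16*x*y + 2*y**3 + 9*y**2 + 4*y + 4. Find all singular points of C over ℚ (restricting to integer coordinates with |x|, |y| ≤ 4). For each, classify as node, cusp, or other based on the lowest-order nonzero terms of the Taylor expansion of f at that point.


Singular points: {(2, -2)}; classification: cusp.

Compute partial derivatives:
  f_x = -6*x**2 - 4*x*y + 16*x + 2*y**2 + 16*y.
  f_y = -2*x**2 + 4*x*y + 16*x + 6*y**2 + 18*y + 4.
Scan x_0 ∈ {−4, ..., 4}. For each x_0, f_y(x_0, y) is a polynomial in y; find its integer roots y ∈ {−4, ..., 4}, then test f_x and f at those candidates.
  x = -4: f_y(-4, y) = 6*y**2 + 2*y - 92; no integer root y with |y| ≤ 4.
  x = -3: f_y(-3, y) = 6*y**2 + 6*y - 62; no integer root y with |y| ≤ 4.
  x = -2: f_y(-2, y) = 6*y**2 + 10*y - 36; no integer root y with |y| ≤ 4.
  x = -1: f_y(-1, y) = 6*y**2 + 14*y - 14; no integer root y with |y| ≤ 4.
  x = 0: f_y(0, y) = 6*y**2 + 18*y + 4; no integer root y with |y| ≤ 4.
  x = 1: f_y(1, y) = 6*y**2 + 22*y + 18; no integer root y with |y| ≤ 4.
  x = 2: f_y(2, y) = 6*y**2 + 26*y + 28; vanishes at y ∈ {-2}. (2, -2): f_x = 0, f = 0 — SINGULAR.
  x = 3: f_y(3, y) = 6*y**2 + 30*y + 34; no integer root y with |y| ≤ 4.
  x = 4: f_y(4, y) = 6*y**2 + 34*y + 36; no integer root y with |y| ≤ 4.
Only singular point on the grid: (2, -2).
Classify: substitute x = 2 + u, y = -2 + v and expand: f = -2*u**3 - 2*u**2*v + 2*u*v**2 + 2*v**3 + v**2.
No constant or linear terms (consistent with a singular point). Quadratic part: v**2. Cubic part: -2*u**3 - 2*u**2*v + 2*u*v**2 + 2*v**3.
The quadratic part v**2 is a perfect square, so there is a single (double) tangent line v = 0, i.e. y = -2. Restricting the cubic part to that line (v = 0) leaves -2*u**3 ≠ 0, so f is not divisible by v and the branch is v² ≈ 2*u**3 to lowest order — this is a cusp.
Classification: cusp.


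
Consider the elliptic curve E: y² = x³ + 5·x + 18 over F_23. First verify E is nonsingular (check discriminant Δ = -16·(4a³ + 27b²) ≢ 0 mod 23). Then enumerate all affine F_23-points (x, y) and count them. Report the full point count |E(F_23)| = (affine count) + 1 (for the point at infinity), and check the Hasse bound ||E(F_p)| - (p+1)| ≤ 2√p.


Affine points = {(0, 8), (0, 15), (1, 1), (1, 22), (2, 6), (2, 17), (8, 8), (8, 15), (11, 1), (11, 22), (12, 9), (12, 14), (13, 7), (13, 16), (14, 7), (14, 16), (15, 8), (15, 15), (16, 10), (16, 13), (17, 5), (17, 18), (18, 11), (18, 12), (19, 7), (19, 16), (21, 0), (22, 9), (22, 14)}; affine count = 29; |E(F_23)| = 30.

Discriminant check: Δ ∝ 4a³ + 27b² = 4·5³ + 27·18² = 4·125 + 27·324 ≡ 2 (mod 23). Nonzero ⇒ E is nonsingular.
For each x ∈ F_23, compute rhs = x³ + 5·x + 18 mod 23, then count y ∈ F_23 with y² ≡ rhs.
  x = 0: rhs = 18, matching y values: 8, 15 (2 points).
  x = 1: rhs = 1, matching y values: 1, 22 (2 points).
  x = 2: rhs = 13, matching y values: 6, 17 (2 points).
  x = 3: rhs = 14, matching y values: none (0 points).
  x = 4: rhs = 10, matching y values: none (0 points).
  x = 5: rhs = 7, matching y values: none (0 points).
  x = 6: rhs = 11, matching y values: none (0 points).
  x = 7: rhs = 5, matching y values: none (0 points).
  x = 8: rhs = 18, matching y values: 8, 15 (2 points).
  x = 9: rhs = 10, matching y values: none (0 points).
  x = 10: rhs = 10, matching y values: none (0 points).
  x = 11: rhs = 1, matching y values: 1, 22 (2 points).
  x = 12: rhs = 12, matching y values: 9, 14 (2 points).
  x = 13: rhs = 3, matching y values: 7, 16 (2 points).
  x = 14: rhs = 3, matching y values: 7, 16 (2 points).
  x = 15: rhs = 18, matching y values: 8, 15 (2 points).
  x = 16: rhs = 8, matching y values: 10, 13 (2 points).
  x = 17: rhs = 2, matching y values: 5, 18 (2 points).
  x = 18: rhs = 6, matching y values: 11, 12 (2 points).
  x = 19: rhs = 3, matching y values: 7, 16 (2 points).
  x = 20: rhs = 22, matching y values: none (0 points).
  x = 21: rhs = 0, matching y values: 0 (1 points).
  x = 22: rhs = 12, matching y values: 9, 14 (2 points).
Total affine count: 29.
Full point count |E(F_23)| = 29 + 1 = 30.
Hasse bound: |30 − (23+1)| = |6| = 6 ≤ 2√23 ≈ 9.5917 ✓.


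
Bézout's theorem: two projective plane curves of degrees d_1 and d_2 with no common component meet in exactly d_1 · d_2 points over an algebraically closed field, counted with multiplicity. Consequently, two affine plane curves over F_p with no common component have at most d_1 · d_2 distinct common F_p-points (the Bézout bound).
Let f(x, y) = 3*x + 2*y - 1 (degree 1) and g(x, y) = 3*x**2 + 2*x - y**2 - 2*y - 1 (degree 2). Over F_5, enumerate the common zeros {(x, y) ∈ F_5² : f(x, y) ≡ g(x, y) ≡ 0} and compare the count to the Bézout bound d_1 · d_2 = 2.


Common zeros: {(1, 4), (2, 0)}; count = 2; Bézout bound = 2.

deg(f) = 1, deg(g) = 2, so Bézout bound = 2.
Scan x ∈ F_5. For each x, list the y ∈ F_5 with f(x, y) ≡ 0 and those with g(x, y) ≡ 0 (mod 5); the common zeros in that column are the intersection.
  x = 0: f ≡ 0 at y ∈ {3}; g ≡ 0 at y ∈ {4}; common: ∅.
  x = 1: f ≡ 0 at y ∈ {4}; g ≡ 0 at y ∈ {4}; common: {4}.
  x = 2: f ≡ 0 at y ∈ {0}; g ≡ 0 at y ∈ {0, 3}; common: {0}.
  x = 3: f ≡ 0 at y ∈ {1}; g ≡ 0 at y ∈ ∅; common: ∅.
  x = 4: f ≡ 0 at y ∈ {2}; g ≡ 0 at y ∈ {0, 3}; common: ∅.
Collecting: common zeros = {(1, 4), (2, 0)}, so the count is 2.
Comparison with the Bézout bound: 2 ≤ 2 = deg(f)·deg(g), as expected for curves with no common component (the bound is attained).


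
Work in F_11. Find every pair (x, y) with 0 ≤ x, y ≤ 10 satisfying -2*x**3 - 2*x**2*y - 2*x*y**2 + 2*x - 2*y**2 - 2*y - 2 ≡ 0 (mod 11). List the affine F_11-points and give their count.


Affine F_11-points: {(4, 4), (4, 8), (5, 0), (5, 3), (6, 3), (6, 9), (8, 2), (8, 3), (9, 6), (9, 10), (10, 5)}; count = 11.

For each of the 121 pairs (x, y) ∈ F_11², evaluate f(x, y) mod 11. Record the zeros.
  x = 0: [0↦9, 1↦5, 2↦8, 3↦7, 4↦2, 5↦4, 6↦2, 7↦7, 8↦8, 9↦5, 10↦9]  zeros at y ∈ ∅
  x = 1: [0↦9, 1↦1, 2↦7, 3↦5, 4↦6, 5↦10, 6↦6, 7↦5, 8↦7, 9↦1, 10↦9]  zeros at y ∈ ∅
  x = 2: [0↦8, 1↦3, 2↦8, 3↦1, 4↦4, 5↦6, 6↦7, 7↦7, 8↦6, 9↦4, 10↦1]  zeros at y ∈ ∅
  x = 3: [0↦5, 1↦10, 2↦10, 3↦5, 4↦6, 5↦2, 6↦4, 7↦1, 8↦4, 9↦2, 10↦6]  zeros at y ∈ ∅
  x = 4: [0↦10, 1↦10, 2↦1, 3↦5, 4↦0, 5↦8, 6↦7, 7↦8, 8↦0, 9↦5, 10↦1]  zeros at y ∈ {4, 8}
  x = 5: [0↦0, 1↦2, 2↦2, 3↦0, 4↦7, 5↦1, 6↦4, 7↦5, 8↦4, 9↦1, 10↦7]  zeros at y ∈ {0, 3}
  x = 6: [0↦7, 1↦7, 2↦1, 3↦0, 4↦4, 5↦2, 6↦5, 7↦2, 8↦4, 9↦0, 10↦1]  zeros at y ∈ {3, 9}
  x = 7: [0↦8, 1↦2, 2↦8, 3↦4, 4↦1, 5↦10, 6↦9, 7↦9, 8↦10, 9↦1, 10↦4]  zeros at y ∈ ∅
  x = 8: [0↦2, 1↦8, 2↦0, 3↦0, 4↦8, 5↦2, 6↦4, 7↦3, 8↦10, 9↦3, 10↦4]  zeros at y ∈ {2, 3}
  x = 9: [0↦10, 1↦2, 2↦9, 3↦9, 4↦2, 5↦10, 6↦0, 7↦5, 8↦3, 9↦5, 10↦0]  zeros at y ∈ {6, 10}
  x = 10: [0↦9, 1↦5, 2↦1, 3↦8, 4↦4, 5↦0, 6↦7, 7↦3, 8↦10, 9↦6, 10↦2]  zeros at y ∈ {5}
Collecting zeros: affine points = {(4, 4), (4, 8), (5, 0), (5, 3), (6, 3), (6, 9), (8, 2), (8, 3), (9, 6), (9, 10), (10, 5)}.
Total count |C(F_11)_aff| = 11.


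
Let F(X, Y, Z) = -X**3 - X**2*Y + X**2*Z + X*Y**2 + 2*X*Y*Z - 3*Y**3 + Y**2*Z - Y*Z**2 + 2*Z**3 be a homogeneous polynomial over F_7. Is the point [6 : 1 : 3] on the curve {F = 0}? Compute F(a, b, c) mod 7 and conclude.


F(6,1,3) ≡ 6 (mod 7); P is NOT on the curve.

Evaluate F(6, 1, 3) term-by-term (mod 7).
  -X**3 ↦ -1·216·1·1 = -216
  -X**2*Y ↦ -1·36·1·1 = -36
  X**2*Z ↦ 1·36·1·3 = 108
  X*Y**2 ↦ 1·6·1·1 = 6
  2*X*Y*Z ↦ 2·6·1·3 = 36
  -3*Y**3 ↦ -3·1·1·1 = -3
  Y**2*Z ↦ 1·1·1·3 = 3
  -Y*Z**2 ↦ -1·1·1·9 = -9
  2*Z**3 ↦ 2·1·1·27 = 54
Sum: F(6, 1, 3) = (-216) + (-36) + (108) + (6) + (36) + (-3) + (3) + (-9) + (54) = -57.
Reducing mod 7: -57 ≡ 6 (mod 7).
Since F(a, b, c) ≡ 6 ≠ 0 (mod 7), P does NOT lie on the curve.


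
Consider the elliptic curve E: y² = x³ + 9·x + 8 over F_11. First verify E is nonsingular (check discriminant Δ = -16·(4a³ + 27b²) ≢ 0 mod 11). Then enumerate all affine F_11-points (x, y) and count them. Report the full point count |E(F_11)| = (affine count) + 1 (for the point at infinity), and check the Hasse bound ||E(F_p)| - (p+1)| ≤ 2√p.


Affine points = {(2, 1), (2, 10), (4, 3), (4, 8), (6, 5), (6, 6), (8, 3), (8, 8), (9, 2), (9, 9), (10, 3), (10, 8)}; affine count = 12; |E(F_11)| = 13.

Discriminant check: Δ ∝ 4a³ + 27b² = 4·9³ + 27·8² = 4·729 + 27·64 ≡ 2 (mod 11). Nonzero ⇒ E is nonsingular.
For each x ∈ F_11, compute rhs = x³ + 9·x + 8 mod 11, then count y ∈ F_11 with y² ≡ rhs.
  x = 0: rhs = 8, matching y values: none (0 points).
  x = 1: rhs = 7, matching y values: none (0 points).
  x = 2: rhs = 1, matching y values: 1, 10 (2 points).
  x = 3: rhs = 7, matching y values: none (0 points).
  x = 4: rhs = 9, matching y values: 3, 8 (2 points).
  x = 5: rhs = 2, matching y values: none (0 points).
  x = 6: rhs = 3, matching y values: 5, 6 (2 points).
  x = 7: rhs = 7, matching y values: none (0 points).
  x = 8: rhs = 9, matching y values: 3, 8 (2 points).
  x = 9: rhs = 4, matching y values: 2, 9 (2 points).
  x = 10: rhs = 9, matching y values: 3, 8 (2 points).
Total affine count: 12.
Full point count |E(F_11)| = 12 + 1 = 13.
Hasse bound: |13 − (11+1)| = |1| = 1 ≤ 2√11 ≈ 6.6332 ✓.


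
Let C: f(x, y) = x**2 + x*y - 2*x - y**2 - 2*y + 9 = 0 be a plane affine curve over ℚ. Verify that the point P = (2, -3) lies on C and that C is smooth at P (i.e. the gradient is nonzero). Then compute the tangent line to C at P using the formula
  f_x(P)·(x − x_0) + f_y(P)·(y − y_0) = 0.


Tangent line at P: -x + 6*y + 20 = 0.

Step 1: f(2, -3) = 0, so P lies on C.
Step 2: partial derivatives
  f_x(x, y) = 2*x + y - 2, f_y(x, y) = x - 2*y - 2.
  f_x(P) = -1, f_y(P) = 6 (gradient nonzero, so P is smooth).
Step 3: tangent line at P: -1·(x − 2) + 6·(y − -3) = 0.
Expanding: -x + 6*y + 20 = 0.


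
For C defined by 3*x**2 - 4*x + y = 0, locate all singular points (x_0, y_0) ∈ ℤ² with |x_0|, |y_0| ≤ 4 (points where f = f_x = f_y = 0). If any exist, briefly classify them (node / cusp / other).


No singular points in the scanned grid; C is smooth there.

Compute partial derivatives:
  f_x = 6*x - 4.
  f_y = 1.
f_y = 1 is a nonzero constant, so f_y never vanishes: no point (x, y) can satisfy f = f_x = f_y = 0. In particular no (x, y) ∈ {−4, ..., 4}² is singular; the curve is smooth.


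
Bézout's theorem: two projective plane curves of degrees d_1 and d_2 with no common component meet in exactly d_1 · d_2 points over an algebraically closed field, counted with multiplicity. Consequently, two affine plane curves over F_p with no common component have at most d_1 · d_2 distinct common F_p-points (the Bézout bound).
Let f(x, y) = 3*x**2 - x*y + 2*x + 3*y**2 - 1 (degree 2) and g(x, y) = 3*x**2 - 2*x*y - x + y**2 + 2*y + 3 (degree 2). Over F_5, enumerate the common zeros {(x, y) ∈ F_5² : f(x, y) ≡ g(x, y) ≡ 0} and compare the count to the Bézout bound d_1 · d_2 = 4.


Common zeros: ∅; count = 0; Bézout bound = 4.

deg(f) = 2, deg(g) = 2, so Bézout bound = 4.
Scan x ∈ F_5. For each x, list the y ∈ F_5 with f(x, y) ≡ 0 and those with g(x, y) ≡ 0 (mod 5); the common zeros in that column are the intersection.
  x = 0: f ≡ 0 at y ∈ ∅; g ≡ 0 at y ∈ ∅; common: ∅.
  x = 1: f ≡ 0 at y ∈ ∅; g ≡ 0 at y ∈ {0}; common: ∅.
  x = 2: f ≡ 0 at y ∈ {0, 4}; g ≡ 0 at y ∈ ∅; common: ∅.
  x = 3: f ≡ 0 at y ∈ {3}; g ≡ 0 at y ∈ ∅; common: ∅.
  x = 4: f ≡ 0 at y ∈ {0, 3}; g ≡ 0 at y ∈ ∅; common: ∅.
Collecting: common zeros = ∅, so the count is 0.
Comparison with the Bézout bound: 0 ≤ 4 = deg(f)·deg(g), as expected for curves with no common component (the affine F_5-count falls short of the bound because intersections may lie at infinity, over extension fields, or carry multiplicity).


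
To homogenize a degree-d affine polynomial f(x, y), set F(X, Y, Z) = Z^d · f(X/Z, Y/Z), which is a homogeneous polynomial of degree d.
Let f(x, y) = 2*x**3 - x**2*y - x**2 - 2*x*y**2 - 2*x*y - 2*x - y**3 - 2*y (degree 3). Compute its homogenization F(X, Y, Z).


F(X, Y, Z) = 2*X**3 - X**2*Y - X**2*Z - 2*X*Y**2 - 2*X*Y*Z - 2*X*Z**2 - Y**3 - 2*Y*Z**2

deg(f) = 3.
Substitute x = X/Z, y = Y/Z into f, then multiply by Z^3.
  monomial 2·x^3·y^0 ↦ 2·X^3·Y^0·Z^0.
  monomial -1·x^2·y^1 ↦ -1·X^2·Y^1·Z^0.
  monomial -1·x^2·y^0 ↦ -1·X^2·Y^0·Z^1.
  monomial -2·x^1·y^2 ↦ -2·X^1·Y^2·Z^0.
  monomial -2·x^1·y^1 ↦ -2·X^1·Y^1·Z^1.
  monomial -2·x^1·y^0 ↦ -2·X^1·Y^0·Z^2.
  monomial -1·x^0·y^3 ↦ -1·X^0·Y^3·Z^0.
  monomial -2·x^0·y^1 ↦ -2·X^0·Y^1·Z^2.
Collecting: F(X, Y, Z) = 2*X**3 - X**2*Y - X**2*Z - 2*X*Y**2 - 2*X*Y*Z - 2*X*Z**2 - Y**3 - 2*Y*Z**2.


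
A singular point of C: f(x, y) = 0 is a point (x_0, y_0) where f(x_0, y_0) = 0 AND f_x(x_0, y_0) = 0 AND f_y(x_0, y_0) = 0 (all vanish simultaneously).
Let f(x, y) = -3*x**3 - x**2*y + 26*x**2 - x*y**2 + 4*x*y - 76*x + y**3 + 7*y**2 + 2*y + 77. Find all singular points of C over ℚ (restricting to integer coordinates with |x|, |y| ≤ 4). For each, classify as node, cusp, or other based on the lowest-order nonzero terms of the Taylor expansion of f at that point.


Singular points: {(3, -1)}; classification: cusp.

Compute partial derivatives:
  f_x = -9*x**2 - 2*x*y + 52*x - y**2 + 4*y - 76.
  f_y = -x**2 - 2*x*y + 4*x + 3*y**2 + 14*y + 2.
Scan x_0 ∈ {−4, ..., 4}. For each x_0, f_y(x_0, y) is a polynomial in y; find its integer roots y ∈ {−4, ..., 4}, then test f_x and f at those candidates.
  x = -4: f_y(-4, y) = 3*y**2 + 22*y - 30; no integer root y with |y| ≤ 4.
  x = -3: f_y(-3, y) = 3*y**2 + 20*y - 19; no integer root y with |y| ≤ 4.
  x = -2: f_y(-2, y) = 3*y**2 + 18*y - 10; no integer root y with |y| ≤ 4.
  x = -1: f_y(-1, y) = 3*y**2 + 16*y - 3; no integer root y with |y| ≤ 4.
  x = 0: f_y(0, y) = 3*y**2 + 14*y + 2; no integer root y with |y| ≤ 4.
  x = 1: f_y(1, y) = 3*y**2 + 12*y + 5; no integer root y with |y| ≤ 4.
  x = 2: f_y(2, y) = 3*y**2 + 10*y + 6; no integer root y with |y| ≤ 4.
  x = 3: f_y(3, y) = 3*y**2 + 8*y + 5; vanishes at y ∈ {-1}. (3, -1): f_x = 0, f = 0 — SINGULAR.
  x = 4: f_y(4, y) = 3*y**2 + 6*y + 2; no integer root y with |y| ≤ 4.
Only singular point on the grid: (3, -1).
Classify: substitute x = 3 + u, y = -1 + v and expand: f = -3*u**3 - u**2*v - u*v**2 + v**3 + v**2.
No constant or linear terms (consistent with a singular point). Quadratic part: v**2. Cubic part: -3*u**3 - u**2*v - u*v**2 + v**3.
The quadratic part v**2 is a perfect square, so there is a single (double) tangent line v = 0, i.e. y = -1. Restricting the cubic part to that line (v = 0) leaves -3*u**3 ≠ 0, so f is not divisible by v and the branch is v² ≈ 3*u**3 to lowest order — this is a cusp.
Classification: cusp.


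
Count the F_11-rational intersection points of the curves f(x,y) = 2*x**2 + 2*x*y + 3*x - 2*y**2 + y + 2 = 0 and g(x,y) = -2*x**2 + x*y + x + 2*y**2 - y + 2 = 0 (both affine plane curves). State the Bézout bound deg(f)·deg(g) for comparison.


Common zeros: ∅; count = 0; Bézout bound = 4.

deg(f) = 2, deg(g) = 2, so Bézout bound = 4.
Scan x ∈ F_11. For each x, list the y ∈ F_11 with f(x, y) ≡ 0 and those with g(x, y) ≡ 0 (mod 11); the common zeros in that column are the intersection.
  x = 0: f ≡ 0 at y ∈ ∅; g ≡ 0 at y ∈ ∅; common: ∅.
  x = 1: f ≡ 0 at y ∈ ∅; g ≡ 0 at y ∈ {4, 7}; common: ∅.
  x = 2: f ≡ 0 at y ∈ ∅; g ≡ 0 at y ∈ {8}; common: ∅.
  x = 3: f ≡ 0 at y ∈ ∅; g ≡ 0 at y ∈ {3, 7}; common: ∅.
  x = 4: f ≡ 0 at y ∈ {3, 7}; g ≡ 0 at y ∈ ∅; common: ∅.
  x = 5: f ≡ 0 at y ∈ ∅; g ≡ 0 at y ∈ ∅; common: ∅.
  x = 6: f ≡ 0 at y ∈ {2, 10}; g ≡ 0 at y ∈ {5, 9}; common: ∅.
  x = 7: f ≡ 0 at y ∈ {0, 2}; g ≡ 0 at y ∈ {4}; common: ∅.
  x = 8: f ≡ 0 at y ∈ {0, 3}; g ≡ 0 at y ∈ {5, 8}; common: ∅.
  x = 9: f ≡ 0 at y ∈ ∅; g ≡ 0 at y ∈ ∅; common: ∅.
  x = 10: f ≡ 0 at y ∈ {6, 10}; g ≡ 0 at y ∈ {3, 9}; common: ∅.
Collecting: common zeros = ∅, so the count is 0.
Comparison with the Bézout bound: 0 ≤ 4 = deg(f)·deg(g), as expected for curves with no common component (the affine F_11-count falls short of the bound because intersections may lie at infinity, over extension fields, or carry multiplicity).


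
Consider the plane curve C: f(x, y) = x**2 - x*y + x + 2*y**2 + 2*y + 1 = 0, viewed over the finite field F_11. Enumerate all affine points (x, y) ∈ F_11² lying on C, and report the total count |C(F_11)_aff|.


Affine F_11-points: {(4, 3), (4, 9), (5, 2), (5, 5), (7, 2), (7, 6), (9, 3), (9, 6), (10, 5), (10, 10)}; count = 10.

For each of the 121 pairs (x, y) ∈ F_11², evaluate f(x, y) mod 11. Record the zeros.
  x = 0: [0↦1, 1↦5, 2↦2, 3↦3, 4↦8, 5↦6, 6↦8, 7↦3, 8↦2, 9↦5, 10↦1]  zeros at y ∈ ∅
  x = 1: [0↦3, 1↦6, 2↦2, 3↦2, 4↦6, 5↦3, 6↦4, 7↦9, 8↦7, 9↦9, 10↦4]  zeros at y ∈ ∅
  x = 2: [0↦7, 1↦9, 2↦4, 3↦3, 4↦6, 5↦2, 6↦2, 7↦6, 8↦3, 9↦4, 10↦9]  zeros at y ∈ ∅
  x = 3: [0↦2, 1↦3, 2↦8, 3↦6, 4↦8, 5↦3, 6↦2, 7↦5, 8↦1, 9↦1, 10↦5]  zeros at y ∈ ∅
  x = 4: [0↦10, 1↦10, 2↦3, 3↦0, 4↦1, 5↦6, 6↦4, 7↦6, 8↦1, 9↦0, 10↦3]  zeros at y ∈ {3, 9}
  x = 5: [0↦9, 1↦8, 2↦0, 3↦7, 4↦7, 5↦0, 6↦8, 7↦9, 8↦3, 9↦1, 10↦3]  zeros at y ∈ {2, 5}
  x = 6: [0↦10, 1↦8, 2↦10, 3↦5, 4↦4, 5↦7, 6↦3, 7↦3, 8↦7, 9↦4, 10↦5]  zeros at y ∈ ∅
  x = 7: [0↦2, 1↦10, 2↦0, 3↦5, 4↦3, 5↦5, 6↦0, 7↦10, 8↦2, 9↦9, 10↦9]  zeros at y ∈ {2, 6}
  x = 8: [0↦7, 1↦3, 2↦3, 3↦7, 4↦4, 5↦5, 6↦10, 7↦8, 8↦10, 9↦5, 10↦4]  zeros at y ∈ ∅
  x = 9: [0↦3, 1↦9, 2↦8, 3↦0, 4↦7, 5↦7, 6↦0, 7↦8, 8↦9, 9↦3, 10↦1]  zeros at y ∈ {3, 6}
  x = 10: [0↦1, 1↦6, 2↦4, 3↦6, 4↦1, 5↦0, 6↦3, 7↦10, 8↦10, 9↦3, 10↦0]  zeros at y ∈ {5, 10}
Collecting zeros: affine points = {(4, 3), (4, 9), (5, 2), (5, 5), (7, 2), (7, 6), (9, 3), (9, 6), (10, 5), (10, 10)}.
Total count |C(F_11)_aff| = 10.


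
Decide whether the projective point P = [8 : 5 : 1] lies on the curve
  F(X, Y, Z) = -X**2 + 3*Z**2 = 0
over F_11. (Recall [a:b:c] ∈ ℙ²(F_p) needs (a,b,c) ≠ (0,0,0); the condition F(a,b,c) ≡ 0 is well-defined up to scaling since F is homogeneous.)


F(8,5,1) ≡ 5 (mod 11); P is NOT on the curve.

Evaluate F(8, 5, 1) term-by-term (mod 11).
  -X**2 ↦ -1·64·1·1 = -64
  3*Z**2 ↦ 3·1·1·1 = 3
Sum: F(8, 5, 1) = (-64) + (3) = -61.
Reducing mod 11: -61 ≡ 5 (mod 11).
Since F(a, b, c) ≡ 5 ≠ 0 (mod 11), P does NOT lie on the curve.


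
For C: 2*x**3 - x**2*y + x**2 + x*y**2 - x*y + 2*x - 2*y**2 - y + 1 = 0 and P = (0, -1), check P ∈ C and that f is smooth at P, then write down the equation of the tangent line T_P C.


Tangent line at P: 4*x + 3*y + 3 = 0.

Step 1: f(0, -1) = 0, so P lies on C.
Step 2: partial derivatives
  f_x(x, y) = 6*x**2 - 2*x*y + 2*x + y**2 - y + 2, f_y(x, y) = -x**2 + 2*x*y - x - 4*y - 1.
  f_x(P) = 4, f_y(P) = 3 (gradient nonzero, so P is smooth).
Step 3: tangent line at P: 4·(x − 0) + 3·(y − -1) = 0.
Expanding: 4*x + 3*y + 3 = 0.


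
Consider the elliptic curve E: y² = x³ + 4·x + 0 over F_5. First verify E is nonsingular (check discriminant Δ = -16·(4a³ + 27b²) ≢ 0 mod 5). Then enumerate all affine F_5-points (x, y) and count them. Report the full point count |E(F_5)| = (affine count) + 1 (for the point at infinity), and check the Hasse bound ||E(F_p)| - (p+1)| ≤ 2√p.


Affine points = {(0, 0), (1, 0), (2, 1), (2, 4), (3, 2), (3, 3), (4, 0)}; affine count = 7; |E(F_5)| = 8.

Discriminant check: Δ ∝ 4a³ + 27b² = 4·4³ + 27·0² = 4·64 + 27·0 ≡ 1 (mod 5). Nonzero ⇒ E is nonsingular.
For each x ∈ F_5, compute rhs = x³ + 4·x + 0 mod 5, then count y ∈ F_5 with y² ≡ rhs.
  x = 0: rhs = 0, matching y values: 0 (1 points).
  x = 1: rhs = 0, matching y values: 0 (1 points).
  x = 2: rhs = 1, matching y values: 1, 4 (2 points).
  x = 3: rhs = 4, matching y values: 2, 3 (2 points).
  x = 4: rhs = 0, matching y values: 0 (1 points).
Total affine count: 7.
Full point count |E(F_5)| = 7 + 1 = 8.
Hasse bound: |8 − (5+1)| = |2| = 2 ≤ 2√5 ≈ 4.4721 ✓.


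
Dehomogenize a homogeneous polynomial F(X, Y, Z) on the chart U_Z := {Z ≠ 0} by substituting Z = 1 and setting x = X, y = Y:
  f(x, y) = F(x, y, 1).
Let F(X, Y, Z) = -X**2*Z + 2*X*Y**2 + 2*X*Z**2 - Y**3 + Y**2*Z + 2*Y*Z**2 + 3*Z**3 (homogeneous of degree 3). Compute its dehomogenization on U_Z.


f(x, y) = -x**2 + 2*x*y**2 + 2*x - y**3 + y**2 + 2*y + 3

On U_Z we set Z = 1. Each monomial c·X^i·Y^j·Z^k in F becomes c·x^i·y^j·1^k = c·x^i·y^j.
Substituting Z = 1: F(X, Y, 1) = -x**2 + 2*x*y**2 + 2*x - y**3 + y**2 + 2*y + 3.
Note: deg(f) ≤ deg(F) = 3; strict inequality happens when F is divisible by Z (lost terms).


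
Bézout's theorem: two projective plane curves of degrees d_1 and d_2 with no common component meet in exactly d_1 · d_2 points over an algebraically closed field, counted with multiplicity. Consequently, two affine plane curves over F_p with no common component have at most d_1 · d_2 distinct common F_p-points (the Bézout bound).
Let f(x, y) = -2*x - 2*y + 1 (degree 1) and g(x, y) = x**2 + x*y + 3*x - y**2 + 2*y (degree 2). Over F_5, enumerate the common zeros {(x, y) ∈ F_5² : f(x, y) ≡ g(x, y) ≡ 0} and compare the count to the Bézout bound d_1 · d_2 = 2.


Common zeros: ∅; count = 0; Bézout bound = 2.

deg(f) = 1, deg(g) = 2, so Bézout bound = 2.
Scan x ∈ F_5. For each x, list the y ∈ F_5 with f(x, y) ≡ 0 and those with g(x, y) ≡ 0 (mod 5); the common zeros in that column are the intersection.
  x = 0: f ≡ 0 at y ∈ {3}; g ≡ 0 at y ∈ {0, 2}; common: ∅.
  x = 1: f ≡ 0 at y ∈ {2}; g ≡ 0 at y ∈ {4}; common: ∅.
  x = 2: f ≡ 0 at y ∈ {1}; g ≡ 0 at y ∈ {0, 4}; common: ∅.
  x = 3: f ≡ 0 at y ∈ {0}; g ≡ 0 at y ∈ ∅; common: ∅.
  x = 4: f ≡ 0 at y ∈ {4}; g ≡ 0 at y ∈ ∅; common: ∅.
Collecting: common zeros = ∅, so the count is 0.
Comparison with the Bézout bound: 0 ≤ 2 = deg(f)·deg(g), as expected for curves with no common component (the affine F_5-count falls short of the bound because intersections may lie at infinity, over extension fields, or carry multiplicity).


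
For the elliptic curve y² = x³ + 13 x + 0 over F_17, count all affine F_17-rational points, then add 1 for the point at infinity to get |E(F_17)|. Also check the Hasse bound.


Affine points = {(0, 0), (2, 0), (3, 7), (3, 10), (7, 3), (7, 14), (8, 2), (8, 15), (9, 8), (9, 9), (10, 5), (10, 12), (14, 6), (14, 11), (15, 0)}; affine count = 15; |E(F_17)| = 16.

Discriminant check: Δ ∝ 4a³ + 27b² = 4·13³ + 27·0² = 4·2197 + 27·0 ≡ 16 (mod 17). Nonzero ⇒ E is nonsingular.
For each x ∈ F_17, compute rhs = x³ + 13·x + 0 mod 17, then count y ∈ F_17 with y² ≡ rhs.
  x = 0: rhs = 0, matching y values: 0 (1 points).
  x = 1: rhs = 14, matching y values: none (0 points).
  x = 2: rhs = 0, matching y values: 0 (1 points).
  x = 3: rhs = 15, matching y values: 7, 10 (2 points).
  x = 4: rhs = 14, matching y values: none (0 points).
  x = 5: rhs = 3, matching y values: none (0 points).
  x = 6: rhs = 5, matching y values: none (0 points).
  x = 7: rhs = 9, matching y values: 3, 14 (2 points).
  x = 8: rhs = 4, matching y values: 2, 15 (2 points).
  x = 9: rhs = 13, matching y values: 8, 9 (2 points).
  x = 10: rhs = 8, matching y values: 5, 12 (2 points).
  x = 11: rhs = 12, matching y values: none (0 points).
  x = 12: rhs = 14, matching y values: none (0 points).
  x = 13: rhs = 3, matching y values: none (0 points).
  x = 14: rhs = 2, matching y values: 6, 11 (2 points).
  x = 15: rhs = 0, matching y values: 0 (1 points).
  x = 16: rhs = 3, matching y values: none (0 points).
Total affine count: 15.
Full point count |E(F_17)| = 15 + 1 = 16.
Hasse bound: |16 − (17+1)| = |-2| = 2 ≤ 2√17 ≈ 8.2462 ✓.


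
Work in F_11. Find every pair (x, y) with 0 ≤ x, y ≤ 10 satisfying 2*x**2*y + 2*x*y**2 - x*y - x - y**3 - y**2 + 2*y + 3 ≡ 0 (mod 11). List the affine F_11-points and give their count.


Affine F_11-points: {(2, 1), (3, 0), (3, 6), (3, 10), (4, 7), (8, 8), (9, 1), (9, 6), (9, 10), (10, 4), (10, 7), (10, 8)}; count = 12.

For each of the 121 pairs (x, y) ∈ F_11², evaluate f(x, y) mod 11. Record the zeros.
  x = 0: [0↦3, 1↦3, 2↦6, 3↦6, 4↦8, 5↦6, 6↦5, 7↦10, 8↦4, 9↦3, 10↦1]  zeros at y ∈ ∅
  x = 1: [0↦2, 1↦5, 2↦4, 3↦4, 4↦10, 5↦5, 6↦5, 7↦4, 8↦7, 9↦8, 10↦1]  zeros at y ∈ ∅
  x = 2: [0↦1, 1↦0, 2↦10, 3↦3, 4↦6, 5↦2, 6↦7, 7↦4, 8↦9, 9↦5, 10↦8]  zeros at y ∈ {1}
  x = 3: [0↦0, 1↦10, 2↦2, 3↦3, 4↦7, 5↦8, 6↦0, 7↦10, 8↦10, 9↦5, 10↦0]  zeros at y ∈ {0, 6, 10}
  x = 4: [0↦10, 1↦2, 2↦2, 3↦4, 4↦2, 5↦1, 6↦6, 7↦0, 8↦10, 9↦8, 10↦10]  zeros at y ∈ {7}
  x = 5: [0↦9, 1↦9, 2↦10, 3↦6, 4↦2, 5↦3, 6↦3, 7↦7, 8↦9, 9↦3, 10↦5]  zeros at y ∈ ∅
  x = 6: [0↦8, 1↦9, 2↦4, 3↦9, 4↦7, 5↦3, 6↦2, 7↦9, 8↦7, 9↦1, 10↦7]  zeros at y ∈ ∅
  x = 7: [0↦7, 1↦2, 2↦6, 3↦2, 4↦6, 5↦1, 6↦3, 7↦6, 8↦4, 9↦2, 10↦5]  zeros at y ∈ ∅
  x = 8: [0↦6, 1↦10, 2↦5, 3↦7, 4↦10, 5↦8, 6↦6, 7↦9, 8↦0, 9↦6, 10↦10]  zeros at y ∈ {8}
  x = 9: [0↦5, 1↦0, 2↦1, 3↦2, 4↦8, 5↦2, 6↦0, 7↦7, 8↦6, 9↦2, 10↦0]  zeros at y ∈ {1, 6, 10}
  x = 10: [0↦4, 1↦5, 2↦5, 3↦9, 4↦0, 5↦5, 6↦7, 7↦0, 8↦0, 9↦1, 10↦8]  zeros at y ∈ {4, 7, 8}
Collecting zeros: affine points = {(2, 1), (3, 0), (3, 6), (3, 10), (4, 7), (8, 8), (9, 1), (9, 6), (9, 10), (10, 4), (10, 7), (10, 8)}.
Total count |C(F_11)_aff| = 12.


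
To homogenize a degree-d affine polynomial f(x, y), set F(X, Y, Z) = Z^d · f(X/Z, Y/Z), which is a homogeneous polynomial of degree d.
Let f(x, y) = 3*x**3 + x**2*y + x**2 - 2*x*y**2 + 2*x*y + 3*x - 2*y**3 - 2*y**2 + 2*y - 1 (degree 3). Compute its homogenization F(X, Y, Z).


F(X, Y, Z) = 3*X**3 + X**2*Y + X**2*Z - 2*X*Y**2 + 2*X*Y*Z + 3*X*Z**2 - 2*Y**3 - 2*Y**2*Z + 2*Y*Z**2 - Z**3

deg(f) = 3.
Substitute x = X/Z, y = Y/Z into f, then multiply by Z^3.
  monomial 3·x^3·y^0 ↦ 3·X^3·Y^0·Z^0.
  monomial 1·x^2·y^1 ↦ 1·X^2·Y^1·Z^0.
  monomial 1·x^2·y^0 ↦ 1·X^2·Y^0·Z^1.
  monomial -2·x^1·y^2 ↦ -2·X^1·Y^2·Z^0.
  monomial 2·x^1·y^1 ↦ 2·X^1·Y^1·Z^1.
  monomial 3·x^1·y^0 ↦ 3·X^1·Y^0·Z^2.
  monomial -2·x^0·y^3 ↦ -2·X^0·Y^3·Z^0.
  monomial -2·x^0·y^2 ↦ -2·X^0·Y^2·Z^1.
  monomial 2·x^0·y^1 ↦ 2·X^0·Y^1·Z^2.
  monomial -1·x^0·y^0 ↦ -1·X^0·Y^0·Z^3.
Collecting: F(X, Y, Z) = 3*X**3 + X**2*Y + X**2*Z - 2*X*Y**2 + 2*X*Y*Z + 3*X*Z**2 - 2*Y**3 - 2*Y**2*Z + 2*Y*Z**2 - Z**3.


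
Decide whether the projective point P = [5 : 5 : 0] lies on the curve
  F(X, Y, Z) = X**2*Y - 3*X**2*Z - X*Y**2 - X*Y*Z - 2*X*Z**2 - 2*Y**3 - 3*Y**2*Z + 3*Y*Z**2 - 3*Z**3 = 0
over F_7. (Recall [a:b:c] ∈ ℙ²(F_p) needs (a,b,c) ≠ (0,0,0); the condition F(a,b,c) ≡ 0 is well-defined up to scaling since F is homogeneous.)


F(5,5,0) ≡ 2 (mod 7); P is NOT on the curve.

Evaluate F(5, 5, 0) term-by-term (mod 7).
  X**2*Y ↦ 1·25·5·1 = 125
  -3*X**2*Z ↦ -3·25·1·0 = 0
  -X*Y**2 ↦ -1·5·25·1 = -125
  -X*Y*Z ↦ -1·5·5·0 = 0
  -2*X*Z**2 ↦ -2·5·1·0 = 0
  -2*Y**3 ↦ -2·1·125·1 = -250
  -3*Y**2*Z ↦ -3·1·25·0 = 0
  3*Y*Z**2 ↦ 3·1·5·0 = 0
  -3*Z**3 ↦ -3·1·1·0 = 0
Sum: F(5, 5, 0) = (125) + (0) + (-125) + (0) + (0) + (-250) + (0) + (0) + (0) = -250.
Reducing mod 7: -250 ≡ 2 (mod 7).
Since F(a, b, c) ≡ 2 ≠ 0 (mod 7), P does NOT lie on the curve.


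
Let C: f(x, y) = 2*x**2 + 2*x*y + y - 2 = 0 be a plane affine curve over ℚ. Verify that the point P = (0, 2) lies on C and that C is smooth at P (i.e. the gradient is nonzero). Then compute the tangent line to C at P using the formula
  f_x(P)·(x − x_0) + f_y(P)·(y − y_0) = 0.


Tangent line at P: 4*x + y - 2 = 0.

Step 1: f(0, 2) = 0, so P lies on C.
Step 2: partial derivatives
  f_x(x, y) = 4*x + 2*y, f_y(x, y) = 2*x + 1.
  f_x(P) = 4, f_y(P) = 1 (gradient nonzero, so P is smooth).
Step 3: tangent line at P: 4·(x − 0) + 1·(y − 2) = 0.
Expanding: 4*x + y - 2 = 0.


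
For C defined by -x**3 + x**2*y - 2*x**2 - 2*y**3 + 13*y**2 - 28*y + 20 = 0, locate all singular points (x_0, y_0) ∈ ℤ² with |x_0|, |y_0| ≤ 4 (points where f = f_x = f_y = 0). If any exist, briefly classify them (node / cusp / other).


Singular points: {(0, 2)}; classification: cusp.

Compute partial derivatives:
  f_x = -3*x**2 + 2*x*y - 4*x.
  f_y = x**2 - 6*y**2 + 26*y - 28.
Scan x_0 ∈ {−4, ..., 4}. For each x_0, f_y(x_0, y) is a polynomial in y; find its integer roots y ∈ {−4, ..., 4}, then test f_x and f at those candidates.
  x = -4: f_y(-4, y) = -6*y**2 + 26*y - 12; no integer root y with |y| ≤ 4.
  x = -3: f_y(-3, y) = -6*y**2 + 26*y - 19; no integer root y with |y| ≤ 4.
  x = -2: f_y(-2, y) = -6*y**2 + 26*y - 24; vanishes at y ∈ {3}. (-2, 3): f_x = -16 ≠ 0.
  x = -1: f_y(-1, y) = -6*y**2 + 26*y - 27; no integer root y with |y| ≤ 4.
  x = 0: f_y(0, y) = -6*y**2 + 26*y - 28; vanishes at y ∈ {2}. (0, 2): f_x = 0, f = 0 — SINGULAR.
  x = 1: f_y(1, y) = -6*y**2 + 26*y - 27; no integer root y with |y| ≤ 4.
  x = 2: f_y(2, y) = -6*y**2 + 26*y - 24; vanishes at y ∈ {3}. (2, 3): f_x = -8 ≠ 0.
  x = 3: f_y(3, y) = -6*y**2 + 26*y - 19; no integer root y with |y| ≤ 4.
  x = 4: f_y(4, y) = -6*y**2 + 26*y - 12; no integer root y with |y| ≤ 4.
Only singular point on the grid: (0, 2).
Classify: substitute x = 0 + u, y = 2 + v and expand: f = -u**3 + u**2*v - 2*v**3 + v**2.
No constant or linear terms (consistent with a singular point). Quadratic part: v**2. Cubic part: -u**3 + u**2*v - 2*v**3.
The quadratic part v**2 is a perfect square, so there is a single (double) tangent line v = 0, i.e. y = 2. Restricting the cubic part to that line (v = 0) leaves -u**3 ≠ 0, so f is not divisible by v and the branch is v² ≈ u**3 to lowest order — this is a cusp.
Classification: cusp.


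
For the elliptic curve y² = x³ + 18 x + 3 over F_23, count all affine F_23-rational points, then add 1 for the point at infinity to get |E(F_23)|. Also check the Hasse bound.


Affine points = {(0, 7), (0, 16), (2, 1), (2, 22), (4, 1), (4, 22), (7, 9), (7, 14), (14, 3), (14, 20), (17, 1), (17, 22), (18, 8), (18, 15)}; affine count = 14; |E(F_23)| = 15.

Discriminant check: Δ ∝ 4a³ + 27b² = 4·18³ + 27·3² = 4·5832 + 27·9 ≡ 19 (mod 23). Nonzero ⇒ E is nonsingular.
For each x ∈ F_23, compute rhs = x³ + 18·x + 3 mod 23, then count y ∈ F_23 with y² ≡ rhs.
  x = 0: rhs = 3, matching y values: 7, 16 (2 points).
  x = 1: rhs = 22, matching y values: none (0 points).
  x = 2: rhs = 1, matching y values: 1, 22 (2 points).
  x = 3: rhs = 15, matching y values: none (0 points).
  x = 4: rhs = 1, matching y values: 1, 22 (2 points).
  x = 5: rhs = 11, matching y values: none (0 points).
  x = 6: rhs = 5, matching y values: none (0 points).
  x = 7: rhs = 12, matching y values: 9, 14 (2 points).
  x = 8: rhs = 15, matching y values: none (0 points).
  x = 9: rhs = 20, matching y values: none (0 points).
  x = 10: rhs = 10, matching y values: none (0 points).
  x = 11: rhs = 14, matching y values: none (0 points).
  x = 12: rhs = 15, matching y values: none (0 points).
  x = 13: rhs = 19, matching y values: none (0 points).
  x = 14: rhs = 9, matching y values: 3, 20 (2 points).
  x = 15: rhs = 14, matching y values: none (0 points).
  x = 16: rhs = 17, matching y values: none (0 points).
  x = 17: rhs = 1, matching y values: 1, 22 (2 points).
  x = 18: rhs = 18, matching y values: 8, 15 (2 points).
  x = 19: rhs = 5, matching y values: none (0 points).
  x = 20: rhs = 14, matching y values: none (0 points).
  x = 21: rhs = 5, matching y values: none (0 points).
  x = 22: rhs = 7, matching y values: none (0 points).
Total affine count: 14.
Full point count |E(F_23)| = 14 + 1 = 15.
Hasse bound: |15 − (23+1)| = |-9| = 9 ≤ 2√23 ≈ 9.5917 ✓.
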